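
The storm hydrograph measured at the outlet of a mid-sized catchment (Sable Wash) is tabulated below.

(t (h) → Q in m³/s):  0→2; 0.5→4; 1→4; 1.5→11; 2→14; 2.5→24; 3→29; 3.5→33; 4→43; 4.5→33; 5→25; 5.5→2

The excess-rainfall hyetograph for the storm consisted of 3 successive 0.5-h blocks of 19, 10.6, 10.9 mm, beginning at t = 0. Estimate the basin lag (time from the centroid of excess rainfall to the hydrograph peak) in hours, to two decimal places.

t_L ≈ 3.35 h

Centroid of excess rainfall: t_c = Σ P_i·t̄_i / ΣP_i = 0.6500 h (block centres at 0.25, 0.75, 1.25 h).
Hydrograph peak occurs at t = 4 h, so basin lag t_L = 4 − 0.6500 = 3.35 h.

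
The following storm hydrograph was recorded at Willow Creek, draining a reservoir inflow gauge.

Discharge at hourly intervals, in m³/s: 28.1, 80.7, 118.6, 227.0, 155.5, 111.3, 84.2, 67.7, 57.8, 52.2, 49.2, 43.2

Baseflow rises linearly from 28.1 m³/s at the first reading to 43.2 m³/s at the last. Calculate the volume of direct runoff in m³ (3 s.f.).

Direct-runoff ordinates (Q − Q_b): 0.00, 51.23, 87.75, 194.78, 121.91, 76.34, 47.86, 29.99, 18.72, 11.75, 7.37, 0.00 m³/s.
ΣQ_DR = 647.7 m³/s.
With Δt = 1 h = 3600 s, V = ΣQ_DR · Δt = 647.7 × 3600 = 2.33 × 10^6 m³.

V ≈ 2.33 × 10^6 m³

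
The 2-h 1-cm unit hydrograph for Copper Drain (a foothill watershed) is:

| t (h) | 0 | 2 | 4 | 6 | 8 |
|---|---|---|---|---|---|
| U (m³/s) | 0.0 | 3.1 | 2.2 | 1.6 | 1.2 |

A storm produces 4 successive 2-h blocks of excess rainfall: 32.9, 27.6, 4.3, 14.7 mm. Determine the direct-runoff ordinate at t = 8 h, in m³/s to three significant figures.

By discrete convolution, Q_j = Σ (P_i / 10 mm) · U_{j−i}.
At t = 8 h (j=4): Q = (32.9/10)·1.2 + (27.6/10)·1.6 + (4.3/10)·2.2 + (14.7/10)·3.1 = 13.9 m³/s.

Q ≈ 13.9 m³/s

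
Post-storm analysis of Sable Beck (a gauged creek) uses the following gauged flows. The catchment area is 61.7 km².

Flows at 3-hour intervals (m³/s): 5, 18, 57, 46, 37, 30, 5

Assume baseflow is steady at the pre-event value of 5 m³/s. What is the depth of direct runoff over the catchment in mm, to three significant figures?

d ≈ 28.5 mm

Direct runoff: 0.0, 13.0, 52.0, 41.0, 32.0, 25.0, 0.0 m³/s; ΣQ_DR = 163.0 m³/s.
V = ΣQ_DR · Δt = 163.0 × 10800 s = 1.760 × 10^6 m³.
Over A = 61.7 km², depth = V / A = 28.5 mm.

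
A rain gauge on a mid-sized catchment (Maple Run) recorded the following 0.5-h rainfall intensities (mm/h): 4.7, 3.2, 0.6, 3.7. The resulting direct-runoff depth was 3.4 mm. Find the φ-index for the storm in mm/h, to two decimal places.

φ ≈ 1.60 mm/h

Only the 3 blocks with intensity above φ contribute runoff: 4.7, 3.2, 3.7 mm/h.
Σ(I−φ)·Δt = d  ⇒  (4.7+3.2+3.7 − 3φ)·0.5 = 3.4
φ = (11.60 − 3.4/0.5) / 3 = 1.60 mm/h.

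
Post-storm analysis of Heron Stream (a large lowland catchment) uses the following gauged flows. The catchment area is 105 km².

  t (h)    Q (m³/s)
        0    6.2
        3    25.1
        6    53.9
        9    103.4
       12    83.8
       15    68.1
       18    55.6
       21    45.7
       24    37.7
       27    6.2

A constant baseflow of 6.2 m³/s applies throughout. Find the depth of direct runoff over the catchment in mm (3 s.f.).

Direct runoff: 0.0, 18.9, 47.7, 97.2, 77.6, 61.9, 49.4, 39.5, 31.5, 0.0 m³/s; ΣQ_DR = 423.7 m³/s.
V = ΣQ_DR · Δt = 423.7 × 10800 s = 4.576 × 10^6 m³.
Over A = 105 km², depth = V / A = 43.6 mm.

d ≈ 43.6 mm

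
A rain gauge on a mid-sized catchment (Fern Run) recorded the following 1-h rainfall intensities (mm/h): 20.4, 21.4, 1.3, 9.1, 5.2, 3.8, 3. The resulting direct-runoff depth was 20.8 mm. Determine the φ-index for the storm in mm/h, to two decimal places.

Only the 2 blocks with intensity above φ contribute runoff: 20.4, 21.4 mm/h.
Σ(I−φ)·Δt = d  ⇒  (20.4+21.4 − 2φ)·1 = 20.8
φ = (41.80 − 20.8/1) / 2 = 10.50 mm/h.

φ ≈ 10.50 mm/h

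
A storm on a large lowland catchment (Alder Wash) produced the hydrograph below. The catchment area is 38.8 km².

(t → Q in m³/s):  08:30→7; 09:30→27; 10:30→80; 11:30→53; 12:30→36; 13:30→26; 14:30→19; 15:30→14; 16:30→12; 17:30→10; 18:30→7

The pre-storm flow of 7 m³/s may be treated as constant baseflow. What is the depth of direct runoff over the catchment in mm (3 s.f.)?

d ≈ 19.9 mm

Direct runoff: 0.0, 20.0, 73.0, 46.0, 29.0, 19.0, 12.0, 7.0, 5.0, 3.0, 0.0 m³/s; ΣQ_DR = 214.0 m³/s.
V = ΣQ_DR · Δt = 214.0 × 3600 s = 7.704 × 10^5 m³.
Over A = 38.8 km², depth = V / A = 19.9 mm.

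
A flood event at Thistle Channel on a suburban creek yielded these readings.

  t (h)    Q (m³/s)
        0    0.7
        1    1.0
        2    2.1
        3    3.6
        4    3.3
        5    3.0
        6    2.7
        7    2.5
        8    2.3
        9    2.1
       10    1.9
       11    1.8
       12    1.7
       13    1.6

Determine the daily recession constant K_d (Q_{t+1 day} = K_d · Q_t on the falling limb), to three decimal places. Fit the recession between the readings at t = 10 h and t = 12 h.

Between t = 10 h and t = 12 h the flow falls from 1.9 to 1.7 m³/s over 2×1 h = 2 h.
Per-interval ratio K = (1.7/1.9)^(1/2) = 0.9459; K_d = K^(24/1) = 0.263.

K_d ≈ 0.263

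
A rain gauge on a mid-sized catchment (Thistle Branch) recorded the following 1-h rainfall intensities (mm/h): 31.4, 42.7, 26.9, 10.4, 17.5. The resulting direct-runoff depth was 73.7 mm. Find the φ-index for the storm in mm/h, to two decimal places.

φ ≈ 11.20 mm/h

Only the 4 blocks with intensity above φ contribute runoff: 31.4, 42.7, 26.9, 17.5 mm/h.
Σ(I−φ)·Δt = d  ⇒  (31.4+42.7+26.9+17.5 − 4φ)·1 = 73.7
φ = (118.5 − 73.7/1) / 4 = 11.20 mm/h.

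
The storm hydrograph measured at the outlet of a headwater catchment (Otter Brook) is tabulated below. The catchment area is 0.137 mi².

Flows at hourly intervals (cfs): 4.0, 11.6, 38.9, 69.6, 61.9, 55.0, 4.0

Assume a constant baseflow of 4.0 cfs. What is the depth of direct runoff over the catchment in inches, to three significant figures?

Direct runoff: 0.0, 7.6, 34.9, 65.6, 57.9, 51.0, 0.0 cfs; ΣQ_DR = 217.0 cfs.
V = ΣQ_DR · Δt = 217.0 × 3600 s = 7.812 × 10^5 ft³.
Over A = 0.137 mi², depth = V / A = 2.45 in.

d ≈ 2.45 in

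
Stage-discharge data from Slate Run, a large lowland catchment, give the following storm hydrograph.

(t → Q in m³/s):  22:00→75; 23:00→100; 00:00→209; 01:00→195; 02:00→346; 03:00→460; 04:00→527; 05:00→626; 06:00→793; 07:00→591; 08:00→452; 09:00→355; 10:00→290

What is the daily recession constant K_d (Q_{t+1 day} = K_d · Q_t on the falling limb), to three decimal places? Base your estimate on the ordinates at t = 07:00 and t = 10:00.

Between t = 07:00 and t = 10:00 the flow falls from 591 to 290 m³/s over 3×1 h = 3 h.
Per-interval ratio K = (290/591)^(1/3) = 0.7887; K_d = K^(24/1) = 0.003.

K_d ≈ 0.003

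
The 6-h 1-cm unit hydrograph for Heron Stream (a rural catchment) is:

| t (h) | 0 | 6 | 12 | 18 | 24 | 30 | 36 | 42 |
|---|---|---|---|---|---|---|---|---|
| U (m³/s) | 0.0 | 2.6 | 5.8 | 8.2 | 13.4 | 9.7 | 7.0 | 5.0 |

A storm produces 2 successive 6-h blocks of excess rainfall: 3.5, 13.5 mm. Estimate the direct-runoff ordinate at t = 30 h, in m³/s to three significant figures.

By discrete convolution, Q_j = Σ (P_i / 10 mm) · U_{j−i}.
At t = 30 h (j=5): Q = (3.5/10)·9.7 + (13.5/10)·13.4 = 21.5 m³/s.

Q ≈ 21.5 m³/s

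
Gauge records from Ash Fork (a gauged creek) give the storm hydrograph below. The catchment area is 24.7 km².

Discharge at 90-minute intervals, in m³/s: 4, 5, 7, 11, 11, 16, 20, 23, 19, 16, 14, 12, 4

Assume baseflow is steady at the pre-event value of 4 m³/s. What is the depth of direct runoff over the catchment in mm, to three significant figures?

Direct runoff: 0.0, 1.0, 3.0, 7.0, 7.0, 12.0, 16.0, 19.0, 15.0, 12.0, 10.0, 8.0, 0.0 m³/s; ΣQ_DR = 110.0 m³/s.
V = ΣQ_DR · Δt = 110.0 × 5400 s = 5.940 × 10^5 m³.
Over A = 24.7 km², depth = V / A = 24.0 mm.

d ≈ 24.0 mm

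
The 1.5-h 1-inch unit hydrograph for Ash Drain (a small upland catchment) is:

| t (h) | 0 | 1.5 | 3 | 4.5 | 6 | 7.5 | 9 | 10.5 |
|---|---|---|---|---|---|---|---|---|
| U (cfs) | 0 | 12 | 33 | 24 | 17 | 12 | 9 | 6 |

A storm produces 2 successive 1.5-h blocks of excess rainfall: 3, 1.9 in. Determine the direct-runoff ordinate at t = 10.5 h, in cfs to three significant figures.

Q ≈ 35.1 cfs

By discrete convolution, Q_j = Σ (P_i / 1 in) · U_{j−i}.
At t = 10.5 h (j=7): Q = (3/1)·6 + (1.9/1)·9 = 35.1 cfs.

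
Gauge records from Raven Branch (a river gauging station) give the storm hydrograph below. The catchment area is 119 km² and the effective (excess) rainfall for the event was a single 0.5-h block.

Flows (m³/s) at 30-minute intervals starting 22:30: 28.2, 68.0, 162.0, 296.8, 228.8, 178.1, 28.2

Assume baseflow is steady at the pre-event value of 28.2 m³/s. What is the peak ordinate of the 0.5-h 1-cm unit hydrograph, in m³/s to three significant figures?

Direct runoff: 0.0, 39.8, 133.8, 268.6, 200.6, 149.9, 0.0 m³/s; ΣQ_DR = 792.7 m³/s, peak = 268.6 m³/s.
Runoff depth d = ΣQ_DR·Δt / A = 792.7 × 1800 / (119 km²) = 11.99 mm.
The 1-cm UH is the DRH scaled by (10 mm)/d, so U_p = 268.6 × 10/11.99 = 224 m³/s.

U_p ≈ 224 m³/s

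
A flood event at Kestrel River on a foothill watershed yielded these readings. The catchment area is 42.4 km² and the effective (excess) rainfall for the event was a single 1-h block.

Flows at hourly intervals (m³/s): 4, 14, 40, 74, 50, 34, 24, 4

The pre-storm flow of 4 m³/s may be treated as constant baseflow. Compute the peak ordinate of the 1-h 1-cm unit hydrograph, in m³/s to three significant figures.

Direct runoff: 0.0, 10.0, 36.0, 70.0, 46.0, 30.0, 20.0, 0.0 m³/s; ΣQ_DR = 212.0 m³/s, peak = 70.0 m³/s.
Runoff depth d = ΣQ_DR·Δt / A = 212.0 × 3600 / (42.4 km²) = 18.00 mm.
The 1-cm UH is the DRH scaled by (10 mm)/d, so U_p = 70.0 × 10/18.00 = 38.9 m³/s.

U_p ≈ 38.9 m³/s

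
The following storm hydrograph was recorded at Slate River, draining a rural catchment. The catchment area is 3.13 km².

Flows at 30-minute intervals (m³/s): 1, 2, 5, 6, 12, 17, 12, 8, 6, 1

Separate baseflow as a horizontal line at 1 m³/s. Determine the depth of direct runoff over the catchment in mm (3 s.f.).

Direct runoff: 0.0, 1.0, 4.0, 5.0, 11.0, 16.0, 11.0, 7.0, 5.0, 0.0 m³/s; ΣQ_DR = 60.00 m³/s.
V = ΣQ_DR · Δt = 60.00 × 1800 s = 1.080 × 10^5 m³.
Over A = 3.13 km², depth = V / A = 34.5 mm.

d ≈ 34.5 mm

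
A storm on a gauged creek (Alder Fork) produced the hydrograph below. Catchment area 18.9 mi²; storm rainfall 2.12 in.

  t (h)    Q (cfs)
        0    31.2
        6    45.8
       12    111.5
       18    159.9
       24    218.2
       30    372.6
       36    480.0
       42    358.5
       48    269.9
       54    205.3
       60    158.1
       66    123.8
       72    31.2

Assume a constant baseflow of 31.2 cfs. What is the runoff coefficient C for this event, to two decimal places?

ΣQ_DR = 2160 cfs; V = ΣQ_DR·Δt = 4.666 × 10^7 ft³.
Runoff depth d = V / A = 1.063 in.
C = d / P = 1.063 / 2.12 = 0.50.

C ≈ 0.50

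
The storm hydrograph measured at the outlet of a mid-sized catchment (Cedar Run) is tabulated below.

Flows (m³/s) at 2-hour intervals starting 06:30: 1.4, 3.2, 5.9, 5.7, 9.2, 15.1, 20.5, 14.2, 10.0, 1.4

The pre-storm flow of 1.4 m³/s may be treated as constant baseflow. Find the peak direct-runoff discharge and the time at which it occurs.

Q_p = 19.1 m³/s at t = 18:30

Subtracting baseflow gives direct-runoff ordinates: 0.0, 1.8, 4.5, 4.3, 7.8, 13.7, 19.1, 12.8, 8.6, 0.0 m³/s.
The maximum is 19.1 m³/s, occurring at the reading for t = 18:30.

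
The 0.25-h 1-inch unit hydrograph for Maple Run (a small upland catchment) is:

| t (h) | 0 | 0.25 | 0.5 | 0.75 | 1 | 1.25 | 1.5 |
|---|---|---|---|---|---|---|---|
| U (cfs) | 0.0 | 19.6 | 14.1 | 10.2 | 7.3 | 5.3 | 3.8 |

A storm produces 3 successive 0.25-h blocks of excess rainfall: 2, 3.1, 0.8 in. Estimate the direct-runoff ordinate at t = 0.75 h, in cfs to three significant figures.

By discrete convolution, Q_j = Σ (P_i / 1 in) · U_{j−i}.
At t = 0.75 h (j=3): Q = (2/1)·10.2 + (3.1/1)·14.1 + (0.8/1)·19.6 = 79.8 cfs.

Q ≈ 79.8 cfs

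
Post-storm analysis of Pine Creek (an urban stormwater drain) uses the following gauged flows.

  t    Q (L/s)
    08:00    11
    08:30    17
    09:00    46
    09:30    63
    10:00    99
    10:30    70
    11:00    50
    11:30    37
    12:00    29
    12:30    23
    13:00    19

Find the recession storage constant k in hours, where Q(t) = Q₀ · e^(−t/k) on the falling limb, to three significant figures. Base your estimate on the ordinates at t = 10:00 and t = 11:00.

k ≈ 1.46 h

On the falling limb, Q drops from 99 to 50 L/s between t = 10:00 and t = 11:00 (Δt = 1 h).
k = −Δt / ln(Q₂/Q₁) = −1 / ln(50/99) = 1.46 h.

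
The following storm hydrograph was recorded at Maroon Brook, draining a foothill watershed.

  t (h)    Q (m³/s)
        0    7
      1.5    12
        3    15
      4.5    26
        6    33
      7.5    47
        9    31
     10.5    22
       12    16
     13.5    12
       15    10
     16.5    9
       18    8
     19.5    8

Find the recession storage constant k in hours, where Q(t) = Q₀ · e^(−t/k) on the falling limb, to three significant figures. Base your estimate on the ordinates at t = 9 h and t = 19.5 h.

k ≈ 7.75 h

On the falling limb, Q drops from 31 to 8 m³/s between t = 9 h and t = 19.5 h (Δt = 10.5 h).
k = −Δt / ln(Q₂/Q₁) = −10.5 / ln(8/31) = 7.75 h.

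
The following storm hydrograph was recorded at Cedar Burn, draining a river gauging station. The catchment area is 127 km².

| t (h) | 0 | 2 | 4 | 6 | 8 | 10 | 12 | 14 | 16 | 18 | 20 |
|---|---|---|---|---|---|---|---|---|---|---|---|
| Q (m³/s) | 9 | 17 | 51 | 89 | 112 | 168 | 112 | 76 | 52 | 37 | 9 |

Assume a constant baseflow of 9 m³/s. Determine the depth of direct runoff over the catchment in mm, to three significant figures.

Direct runoff: 0.0, 8.0, 42.0, 80.0, 103.0, 159.0, 103.0, 67.0, 43.0, 28.0, 0.0 m³/s; ΣQ_DR = 633.0 m³/s.
V = ΣQ_DR · Δt = 633.0 × 7200 s = 4.558 × 10^6 m³.
Over A = 127 km², depth = V / A = 35.9 mm.

d ≈ 35.9 mm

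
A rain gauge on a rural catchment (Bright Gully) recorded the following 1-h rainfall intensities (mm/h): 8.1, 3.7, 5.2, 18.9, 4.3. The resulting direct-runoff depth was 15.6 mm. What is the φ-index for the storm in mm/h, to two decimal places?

φ ≈ 5.70 mm/h

Only the 2 blocks with intensity above φ contribute runoff: 8.1, 18.9 mm/h.
Σ(I−φ)·Δt = d  ⇒  (8.1+18.9 − 2φ)·1 = 15.6
φ = (27.00 − 15.6/1) / 2 = 5.70 mm/h.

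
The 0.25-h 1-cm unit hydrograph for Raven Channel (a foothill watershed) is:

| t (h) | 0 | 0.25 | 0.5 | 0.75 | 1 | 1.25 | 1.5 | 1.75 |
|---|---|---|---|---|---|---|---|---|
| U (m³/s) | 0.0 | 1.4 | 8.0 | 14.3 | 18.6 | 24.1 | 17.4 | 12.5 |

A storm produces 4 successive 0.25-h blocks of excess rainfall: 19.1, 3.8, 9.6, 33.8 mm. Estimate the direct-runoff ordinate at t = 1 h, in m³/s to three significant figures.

Q ≈ 53.4 m³/s

By discrete convolution, Q_j = Σ (P_i / 10 mm) · U_{j−i}.
At t = 1 h (j=4): Q = (19.1/10)·18.6 + (3.8/10)·14.3 + (9.6/10)·8.0 + (33.8/10)·1.4 = 53.4 m³/s.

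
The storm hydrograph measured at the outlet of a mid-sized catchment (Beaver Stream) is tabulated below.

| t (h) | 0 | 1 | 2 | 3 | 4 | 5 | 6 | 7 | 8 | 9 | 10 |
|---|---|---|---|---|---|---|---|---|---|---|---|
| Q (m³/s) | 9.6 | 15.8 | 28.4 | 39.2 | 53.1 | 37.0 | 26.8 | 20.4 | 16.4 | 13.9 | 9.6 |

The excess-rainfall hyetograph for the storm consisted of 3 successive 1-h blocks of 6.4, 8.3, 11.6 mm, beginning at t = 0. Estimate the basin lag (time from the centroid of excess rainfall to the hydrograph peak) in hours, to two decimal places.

Centroid of excess rainfall: t_c = Σ P_i·t̄_i / ΣP_i = 1.6977 h (block centres at 0.5, 1.5, 2.5 h).
Hydrograph peak occurs at t = 4 h, so basin lag t_L = 4 − 1.6977 = 2.30 h.

t_L ≈ 2.30 h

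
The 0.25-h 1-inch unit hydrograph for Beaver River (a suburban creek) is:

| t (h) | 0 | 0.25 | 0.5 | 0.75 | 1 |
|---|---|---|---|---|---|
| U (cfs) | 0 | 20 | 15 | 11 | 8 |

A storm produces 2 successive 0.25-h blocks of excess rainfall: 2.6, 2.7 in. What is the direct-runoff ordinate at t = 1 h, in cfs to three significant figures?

By discrete convolution, Q_j = Σ (P_i / 1 in) · U_{j−i}.
At t = 1 h (j=4): Q = (2.6/1)·8 + (2.7/1)·11 = 50.5 cfs.

Q ≈ 50.5 cfs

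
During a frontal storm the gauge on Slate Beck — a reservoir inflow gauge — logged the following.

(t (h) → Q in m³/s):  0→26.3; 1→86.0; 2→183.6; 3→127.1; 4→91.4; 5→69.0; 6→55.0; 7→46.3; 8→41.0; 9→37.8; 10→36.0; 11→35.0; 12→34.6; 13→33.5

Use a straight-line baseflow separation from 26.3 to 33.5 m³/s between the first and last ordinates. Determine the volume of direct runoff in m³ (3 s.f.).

Direct-runoff ordinates (Q − Q_b): 0.00, 59.15, 156.19, 99.14, 62.88, 39.93, 25.38, 16.12, 10.27, 6.52, 4.16, 2.61, 1.65, 0.00 m³/s.
ΣQ_DR = 484.0 m³/s.
With Δt = 1 h = 3600 s, V = ΣQ_DR · Δt = 484.0 × 3600 = 1.74 × 10^6 m³.

V ≈ 1.74 × 10^6 m³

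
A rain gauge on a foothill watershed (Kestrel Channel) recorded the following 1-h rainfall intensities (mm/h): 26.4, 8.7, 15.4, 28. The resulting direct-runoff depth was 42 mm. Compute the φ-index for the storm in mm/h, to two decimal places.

Only the 3 blocks with intensity above φ contribute runoff: 26.4, 15.4, 28 mm/h.
Σ(I−φ)·Δt = d  ⇒  (26.4+15.4+28 − 3φ)·1 = 42
φ = (69.80 − 42/1) / 3 = 9.27 mm/h.

φ ≈ 9.27 mm/h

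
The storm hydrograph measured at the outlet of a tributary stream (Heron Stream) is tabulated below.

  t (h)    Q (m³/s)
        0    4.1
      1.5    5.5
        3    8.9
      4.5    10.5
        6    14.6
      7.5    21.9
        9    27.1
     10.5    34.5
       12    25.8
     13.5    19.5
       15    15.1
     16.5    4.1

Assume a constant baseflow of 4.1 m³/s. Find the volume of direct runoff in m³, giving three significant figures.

Direct-runoff ordinates (Q − Q_b): 0.0, 1.4, 4.8, 6.4, 10.5, 17.8, 23.0, 30.4, 21.7, 15.4, 11.0, 0.0 m³/s.
ΣQ_DR = 142.4 m³/s.
With Δt = 1.5 h = 5400 s, V = ΣQ_DR · Δt = 142.4 × 5400 = 7.69 × 10^5 m³.

V ≈ 7.69 × 10^5 m³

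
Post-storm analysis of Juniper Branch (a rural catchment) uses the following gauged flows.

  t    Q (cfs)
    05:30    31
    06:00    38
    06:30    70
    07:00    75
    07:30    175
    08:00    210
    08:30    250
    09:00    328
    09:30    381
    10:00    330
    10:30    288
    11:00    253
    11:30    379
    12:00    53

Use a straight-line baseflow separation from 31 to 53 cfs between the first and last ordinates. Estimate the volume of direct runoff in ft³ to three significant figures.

Direct-runoff ordinates (Q − Q_b): 0.00, 5.31, 35.62, 38.92, 137.23, 170.54, 208.85, 285.15, 336.46, 283.77, 240.08, 203.38, 327.69, 0.00 cfs.
ΣQ_DR = 2273 cfs.
With Δt = 0.5 h = 1800 s, V = ΣQ_DR · Δt = 2273 × 1800 = 4.09 × 10^6 ft³.

V ≈ 4.09 × 10^6 ft³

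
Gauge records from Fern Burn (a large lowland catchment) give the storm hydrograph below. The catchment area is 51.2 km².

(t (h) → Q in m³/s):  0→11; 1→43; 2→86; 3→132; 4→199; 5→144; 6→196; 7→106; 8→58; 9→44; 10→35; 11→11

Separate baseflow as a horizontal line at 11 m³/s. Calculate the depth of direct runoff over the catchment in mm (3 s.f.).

d ≈ 65.6 mm

Direct runoff: 0.0, 32.0, 75.0, 121.0, 188.0, 133.0, 185.0, 95.0, 47.0, 33.0, 24.0, 0.0 m³/s; ΣQ_DR = 933.0 m³/s.
V = ΣQ_DR · Δt = 933.0 × 3600 s = 3.359 × 10^6 m³.
Over A = 51.2 km², depth = V / A = 65.6 mm.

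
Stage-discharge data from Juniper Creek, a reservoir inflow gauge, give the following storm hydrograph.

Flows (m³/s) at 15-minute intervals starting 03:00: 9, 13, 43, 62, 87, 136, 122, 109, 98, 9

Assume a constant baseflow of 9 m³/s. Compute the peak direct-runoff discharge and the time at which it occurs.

Q_p = 127.0 m³/s at t = 04:15

Subtracting baseflow gives direct-runoff ordinates: 0.0, 4.0, 34.0, 53.0, 78.0, 127.0, 113.0, 100.0, 89.0, 0.0 m³/s.
The maximum is 127.0 m³/s, occurring at the reading for t = 04:15.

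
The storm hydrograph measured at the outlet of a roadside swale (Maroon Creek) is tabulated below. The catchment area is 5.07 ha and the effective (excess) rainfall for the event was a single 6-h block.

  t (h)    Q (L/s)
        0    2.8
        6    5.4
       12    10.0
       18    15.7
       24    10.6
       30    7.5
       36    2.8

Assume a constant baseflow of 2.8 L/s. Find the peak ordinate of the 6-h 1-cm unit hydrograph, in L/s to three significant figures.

Direct runoff: 0.0, 2.6, 7.2, 12.9, 7.8, 4.7, 0.0 L/s; ΣQ_DR = 35.20 L/s, peak = 12.9 L/s.
Runoff depth d = ΣQ_DR·Δt / A = 35.20 × 21600 / (5.07 ha) = 15.00 mm.
The 1-cm UH is the DRH scaled by (10 mm)/d, so U_p = 12.9 × 10/15.00 = 8.60 L/s.

U_p ≈ 8.60 L/s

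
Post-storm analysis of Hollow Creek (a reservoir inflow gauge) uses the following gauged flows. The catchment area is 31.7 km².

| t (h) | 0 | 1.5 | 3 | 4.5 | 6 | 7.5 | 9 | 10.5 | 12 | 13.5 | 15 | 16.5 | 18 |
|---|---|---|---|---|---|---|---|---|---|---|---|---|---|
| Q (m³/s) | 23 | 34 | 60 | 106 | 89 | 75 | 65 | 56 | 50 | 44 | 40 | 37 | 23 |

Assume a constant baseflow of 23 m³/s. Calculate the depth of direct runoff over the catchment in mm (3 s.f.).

d ≈ 68.6 mm

Direct runoff: 0.0, 11.0, 37.0, 83.0, 66.0, 52.0, 42.0, 33.0, 27.0, 21.0, 17.0, 14.0, 0.0 m³/s; ΣQ_DR = 403.0 m³/s.
V = ΣQ_DR · Δt = 403.0 × 5400 s = 2.176 × 10^6 m³.
Over A = 31.7 km², depth = V / A = 68.6 mm.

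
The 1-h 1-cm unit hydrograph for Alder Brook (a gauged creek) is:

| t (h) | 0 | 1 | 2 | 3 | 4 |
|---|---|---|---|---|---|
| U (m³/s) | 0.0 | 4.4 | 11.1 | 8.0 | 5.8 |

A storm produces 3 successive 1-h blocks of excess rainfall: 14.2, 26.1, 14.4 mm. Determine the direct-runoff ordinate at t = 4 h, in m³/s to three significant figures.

By discrete convolution, Q_j = Σ (P_i / 10 mm) · U_{j−i}.
At t = 4 h (j=4): Q = (14.2/10)·5.8 + (26.1/10)·8.0 + (14.4/10)·11.1 = 45.1 m³/s.

Q ≈ 45.1 m³/s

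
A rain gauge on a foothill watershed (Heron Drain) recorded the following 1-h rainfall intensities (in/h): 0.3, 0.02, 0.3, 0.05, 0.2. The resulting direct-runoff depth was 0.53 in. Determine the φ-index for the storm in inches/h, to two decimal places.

φ ≈ 0.09 in/h

Only the 3 blocks with intensity above φ contribute runoff: 0.3, 0.3, 0.2 in/h.
Σ(I−φ)·Δt = d  ⇒  (0.3+0.3+0.2 − 3φ)·1 = 0.53
φ = (0.8000 − 0.53/1) / 3 = 0.09 in/h.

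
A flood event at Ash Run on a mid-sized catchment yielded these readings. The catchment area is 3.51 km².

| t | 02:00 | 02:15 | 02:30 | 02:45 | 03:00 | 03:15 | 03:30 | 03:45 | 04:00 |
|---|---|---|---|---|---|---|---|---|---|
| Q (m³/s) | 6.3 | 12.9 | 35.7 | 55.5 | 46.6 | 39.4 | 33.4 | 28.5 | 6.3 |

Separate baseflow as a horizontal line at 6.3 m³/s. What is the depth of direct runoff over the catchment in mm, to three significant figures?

d ≈ 53.3 mm

Direct runoff: 0.0, 6.6, 29.4, 49.2, 40.3, 33.1, 27.1, 22.2, 0.0 m³/s; ΣQ_DR = 207.9 m³/s.
V = ΣQ_DR · Δt = 207.9 × 900 s = 1.871 × 10^5 m³.
Over A = 3.51 km², depth = V / A = 53.3 mm.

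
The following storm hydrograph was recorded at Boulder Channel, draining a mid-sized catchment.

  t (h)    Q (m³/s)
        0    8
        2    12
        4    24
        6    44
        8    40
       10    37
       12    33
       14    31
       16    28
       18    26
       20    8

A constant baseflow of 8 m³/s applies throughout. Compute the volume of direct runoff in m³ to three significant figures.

Direct-runoff ordinates (Q − Q_b): 0.0, 4.0, 16.0, 36.0, 32.0, 29.0, 25.0, 23.0, 20.0, 18.0, 0.0 m³/s.
ΣQ_DR = 203.0 m³/s.
With Δt = 2 h = 7200 s, V = ΣQ_DR · Δt = 203.0 × 7200 = 1.46 × 10^6 m³.

V ≈ 1.46 × 10^6 m³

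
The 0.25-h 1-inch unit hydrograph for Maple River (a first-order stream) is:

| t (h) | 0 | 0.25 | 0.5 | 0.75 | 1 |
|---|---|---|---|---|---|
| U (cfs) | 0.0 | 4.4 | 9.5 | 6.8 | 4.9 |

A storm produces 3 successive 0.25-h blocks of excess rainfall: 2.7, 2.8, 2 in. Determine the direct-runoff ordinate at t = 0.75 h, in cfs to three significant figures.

By discrete convolution, Q_j = Σ (P_i / 1 in) · U_{j−i}.
At t = 0.75 h (j=3): Q = (2.7/1)·6.8 + (2.8/1)·9.5 + (2/1)·4.4 = 53.8 cfs.

Q ≈ 53.8 cfs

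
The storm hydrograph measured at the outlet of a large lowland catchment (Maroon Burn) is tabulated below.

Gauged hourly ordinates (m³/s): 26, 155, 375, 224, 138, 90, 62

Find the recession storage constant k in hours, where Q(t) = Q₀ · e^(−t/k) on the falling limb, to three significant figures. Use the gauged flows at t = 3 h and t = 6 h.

k ≈ 2.34 h

On the falling limb, Q drops from 224 to 62 m³/s between t = 3 h and t = 6 h (Δt = 3 h).
k = −Δt / ln(Q₂/Q₁) = −3 / ln(62/224) = 2.34 h.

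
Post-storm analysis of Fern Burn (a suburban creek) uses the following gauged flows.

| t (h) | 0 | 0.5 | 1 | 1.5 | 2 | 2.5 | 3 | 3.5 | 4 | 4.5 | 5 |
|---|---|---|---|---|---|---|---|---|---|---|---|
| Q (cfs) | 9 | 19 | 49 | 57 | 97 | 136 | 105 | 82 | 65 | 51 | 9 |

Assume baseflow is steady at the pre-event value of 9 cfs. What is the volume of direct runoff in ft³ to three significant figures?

V ≈ 1.04 × 10^6 ft³

Direct-runoff ordinates (Q − Q_b): 0.0, 10.0, 40.0, 48.0, 88.0, 127.0, 96.0, 73.0, 56.0, 42.0, 0.0 cfs.
ΣQ_DR = 580.0 cfs.
With Δt = 0.5 h = 1800 s, V = ΣQ_DR · Δt = 580.0 × 1800 = 1.04 × 10^6 ft³.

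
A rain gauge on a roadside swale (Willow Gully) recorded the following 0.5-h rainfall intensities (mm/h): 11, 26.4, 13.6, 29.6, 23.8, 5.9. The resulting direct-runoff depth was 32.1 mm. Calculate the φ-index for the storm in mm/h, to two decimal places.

Only the 5 blocks with intensity above φ contribute runoff: 11, 26.4, 13.6, 29.6, 23.8 mm/h.
Σ(I−φ)·Δt = d  ⇒  (11+26.4+13.6+29.6+23.8 − 5φ)·0.5 = 32.1
φ = (104.4 − 32.1/0.5) / 5 = 8.04 mm/h.

φ ≈ 8.04 mm/h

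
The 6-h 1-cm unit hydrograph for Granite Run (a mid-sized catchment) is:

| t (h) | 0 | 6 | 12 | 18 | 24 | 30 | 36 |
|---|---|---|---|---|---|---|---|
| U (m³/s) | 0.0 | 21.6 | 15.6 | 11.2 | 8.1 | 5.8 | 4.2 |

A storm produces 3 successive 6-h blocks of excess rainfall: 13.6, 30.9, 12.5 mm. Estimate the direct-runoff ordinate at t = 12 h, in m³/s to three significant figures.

By discrete convolution, Q_j = Σ (P_i / 10 mm) · U_{j−i}.
At t = 12 h (j=2): Q = (13.6/10)·15.6 + (30.9/10)·21.6 + (12.5/10)·0.0 = 88.0 m³/s.

Q ≈ 88.0 m³/s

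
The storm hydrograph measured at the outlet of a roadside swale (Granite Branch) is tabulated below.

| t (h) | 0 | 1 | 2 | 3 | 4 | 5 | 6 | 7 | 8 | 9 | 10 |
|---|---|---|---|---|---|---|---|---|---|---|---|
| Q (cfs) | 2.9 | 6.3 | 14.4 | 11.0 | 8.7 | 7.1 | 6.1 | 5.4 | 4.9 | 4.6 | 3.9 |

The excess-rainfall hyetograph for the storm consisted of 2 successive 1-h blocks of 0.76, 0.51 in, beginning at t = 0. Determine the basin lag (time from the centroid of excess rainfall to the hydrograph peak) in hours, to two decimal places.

Centroid of excess rainfall: t_c = Σ P_i·t̄_i / ΣP_i = 0.9016 h (block centres at 0.5, 1.5 h).
Hydrograph peak occurs at t = 2 h, so basin lag t_L = 2 − 0.9016 = 1.10 h.

t_L ≈ 1.10 h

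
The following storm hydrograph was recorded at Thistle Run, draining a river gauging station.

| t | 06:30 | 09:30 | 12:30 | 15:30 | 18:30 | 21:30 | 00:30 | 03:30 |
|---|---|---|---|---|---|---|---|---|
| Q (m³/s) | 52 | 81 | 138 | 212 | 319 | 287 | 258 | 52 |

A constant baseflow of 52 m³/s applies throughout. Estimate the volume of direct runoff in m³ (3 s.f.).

Direct-runoff ordinates (Q − Q_b): 0.0, 29.0, 86.0, 160.0, 267.0, 235.0, 206.0, 0.0 m³/s.
ΣQ_DR = 983.0 m³/s.
With Δt = 3 h = 10800 s, V = ΣQ_DR · Δt = 983.0 × 10800 = 1.06 × 10^7 m³.

V ≈ 1.06 × 10^7 m³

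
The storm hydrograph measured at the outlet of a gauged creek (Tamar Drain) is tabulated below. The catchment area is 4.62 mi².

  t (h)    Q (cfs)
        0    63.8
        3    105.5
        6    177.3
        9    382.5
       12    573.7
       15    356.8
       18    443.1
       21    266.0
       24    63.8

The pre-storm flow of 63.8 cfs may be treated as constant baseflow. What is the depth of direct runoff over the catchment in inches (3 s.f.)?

Direct runoff: 0.0, 41.7, 113.5, 318.7, 509.9, 293.0, 379.3, 202.2, 0.0 cfs; ΣQ_DR = 1858 cfs.
V = ΣQ_DR · Δt = 1858 × 10800 s = 2.007 × 10^7 ft³.
Over A = 4.62 mi², depth = V / A = 1.87 in.

d ≈ 1.87 in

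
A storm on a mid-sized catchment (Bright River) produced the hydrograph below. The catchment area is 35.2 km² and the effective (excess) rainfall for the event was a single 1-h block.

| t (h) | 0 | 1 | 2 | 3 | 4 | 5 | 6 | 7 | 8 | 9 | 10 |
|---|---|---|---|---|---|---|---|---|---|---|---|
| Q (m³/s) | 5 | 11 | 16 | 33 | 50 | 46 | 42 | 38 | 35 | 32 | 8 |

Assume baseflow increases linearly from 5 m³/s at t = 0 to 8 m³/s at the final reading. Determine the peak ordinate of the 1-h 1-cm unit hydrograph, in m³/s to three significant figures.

Direct runoff: 0.00, 5.70, 10.40, 27.10, 43.80, 39.50, 35.20, 30.90, 27.60, 24.30, 0.00 m³/s; ΣQ_DR = 244.5 m³/s, peak = 43.80 m³/s.
Runoff depth d = ΣQ_DR·Δt / A = 244.5 × 3600 / (35.2 km²) = 25.01 mm.
The 1-cm UH is the DRH scaled by (10 mm)/d, so U_p = 43.80 × 10/25.01 = 17.5 m³/s.

U_p ≈ 17.5 m³/s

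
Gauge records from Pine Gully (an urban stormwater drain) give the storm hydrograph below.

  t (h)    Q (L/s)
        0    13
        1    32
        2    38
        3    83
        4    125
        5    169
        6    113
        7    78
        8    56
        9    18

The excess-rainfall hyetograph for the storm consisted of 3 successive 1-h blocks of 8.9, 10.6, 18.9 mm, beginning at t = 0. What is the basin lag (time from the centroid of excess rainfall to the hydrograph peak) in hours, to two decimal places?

Centroid of excess rainfall: t_c = Σ P_i·t̄_i / ΣP_i = 1.7604 h (block centres at 0.5, 1.5, 2.5 h).
Hydrograph peak occurs at t = 5 h, so basin lag t_L = 5 − 1.7604 = 3.24 h.

t_L ≈ 3.24 h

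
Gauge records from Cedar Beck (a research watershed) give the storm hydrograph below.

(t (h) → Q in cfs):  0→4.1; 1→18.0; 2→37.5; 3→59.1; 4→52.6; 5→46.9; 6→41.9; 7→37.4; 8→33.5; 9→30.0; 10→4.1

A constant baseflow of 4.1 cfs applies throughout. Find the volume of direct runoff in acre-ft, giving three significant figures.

V ≈ 26.4 acre-ft

Direct-runoff ordinates (Q − Q_b): 0.0, 13.9, 33.4, 55.0, 48.5, 42.8, 37.8, 33.3, 29.4, 25.9, 0.0 cfs.
ΣQ_DR = 320.0 cfs.
With Δt = 1 h = 3600 s, V = ΣQ_DR · Δt = 320.0 × 3600 = 1.15 × 10^6 ft³ = 26.4 acre-ft.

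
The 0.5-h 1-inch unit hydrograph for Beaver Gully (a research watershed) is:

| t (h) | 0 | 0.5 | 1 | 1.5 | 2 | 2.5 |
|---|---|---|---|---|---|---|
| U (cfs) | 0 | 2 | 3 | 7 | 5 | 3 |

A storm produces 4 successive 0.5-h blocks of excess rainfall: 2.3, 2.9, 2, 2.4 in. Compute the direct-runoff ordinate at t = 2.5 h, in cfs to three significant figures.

By discrete convolution, Q_j = Σ (P_i / 1 in) · U_{j−i}.
At t = 2.5 h (j=5): Q = (2.3/1)·3 + (2.9/1)·5 + (2/1)·7 + (2.4/1)·3 = 42.6 cfs.

Q ≈ 42.6 cfs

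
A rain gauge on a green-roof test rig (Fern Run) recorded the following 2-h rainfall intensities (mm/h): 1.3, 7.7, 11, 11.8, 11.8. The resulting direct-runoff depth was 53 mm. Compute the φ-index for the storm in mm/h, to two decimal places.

φ ≈ 3.95 mm/h

Only the 4 blocks with intensity above φ contribute runoff: 7.7, 11, 11.8, 11.8 mm/h.
Σ(I−φ)·Δt = d  ⇒  (7.7+11+11.8+11.8 − 4φ)·2 = 53
φ = (42.30 − 53/2) / 4 = 3.95 mm/h.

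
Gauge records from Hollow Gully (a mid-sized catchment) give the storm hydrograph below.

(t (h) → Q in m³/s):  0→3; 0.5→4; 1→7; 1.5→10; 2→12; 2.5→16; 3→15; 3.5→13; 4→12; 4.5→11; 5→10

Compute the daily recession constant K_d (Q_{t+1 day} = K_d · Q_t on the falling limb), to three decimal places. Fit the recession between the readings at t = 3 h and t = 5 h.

Between t = 3 h and t = 5 h the flow falls from 15 to 10 m³/s over 4×0.5 h = 2 h.
Per-interval ratio K = (10/15)^(1/4) = 0.9036; K_d = K^(24/0.5) = 0.008.

K_d ≈ 0.008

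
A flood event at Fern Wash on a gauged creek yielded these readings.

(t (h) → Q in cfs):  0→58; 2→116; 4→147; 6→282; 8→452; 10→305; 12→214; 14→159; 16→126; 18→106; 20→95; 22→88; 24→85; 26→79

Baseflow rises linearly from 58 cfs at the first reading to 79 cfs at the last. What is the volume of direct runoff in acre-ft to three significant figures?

Direct-runoff ordinates (Q − Q_b): 0.00, 56.38, 85.77, 219.15, 387.54, 238.92, 146.31, 89.69, 55.08, 33.46, 20.85, 12.23, 7.62, 0.00 cfs.
ΣQ_DR = 1353 cfs.
With Δt = 2 h = 7200 s, V = ΣQ_DR · Δt = 1353 × 7200 = 9.74 × 10^6 ft³ = 224 acre-ft.

V ≈ 224 acre-ft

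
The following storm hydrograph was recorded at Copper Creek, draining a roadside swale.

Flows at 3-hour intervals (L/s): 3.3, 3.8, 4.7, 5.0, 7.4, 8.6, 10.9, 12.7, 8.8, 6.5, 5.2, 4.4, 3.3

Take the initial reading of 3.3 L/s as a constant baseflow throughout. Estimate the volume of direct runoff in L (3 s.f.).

Direct-runoff ordinates (Q − Q_b): 0.0, 0.5, 1.4, 1.7, 4.1, 5.3, 7.6, 9.4, 5.5, 3.2, 1.9, 1.1, 0.0 L/s.
ΣQ_DR = 41.70 L/s.
With Δt = 3 h = 10800 s, V = ΣQ_DR · Δt = 41.70 × 10800 = 4.50 × 10^5 L.

V ≈ 4.50 × 10^5 L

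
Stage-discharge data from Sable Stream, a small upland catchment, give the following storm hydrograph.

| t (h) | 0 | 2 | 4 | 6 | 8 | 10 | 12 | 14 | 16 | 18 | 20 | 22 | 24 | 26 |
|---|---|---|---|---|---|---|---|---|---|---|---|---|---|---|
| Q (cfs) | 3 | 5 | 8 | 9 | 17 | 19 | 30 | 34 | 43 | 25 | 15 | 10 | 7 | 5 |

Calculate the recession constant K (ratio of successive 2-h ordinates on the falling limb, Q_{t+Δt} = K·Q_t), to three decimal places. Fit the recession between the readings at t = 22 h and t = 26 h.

Using the recession-limb readings at t = 22 h and t = 26 h: Q falls from 10 to 5 cfs over 2 intervals.
K = (Q₂/Q₁)^(1/2) = (5/10)^(1/2) = 0.707.

K ≈ 0.707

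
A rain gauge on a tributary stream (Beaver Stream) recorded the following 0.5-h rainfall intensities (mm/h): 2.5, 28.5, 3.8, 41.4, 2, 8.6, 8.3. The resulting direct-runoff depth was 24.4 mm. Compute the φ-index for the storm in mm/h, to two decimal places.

Only the 2 blocks with intensity above φ contribute runoff: 28.5, 41.4 mm/h.
Σ(I−φ)·Δt = d  ⇒  (28.5+41.4 − 2φ)·0.5 = 24.4
φ = (69.90 − 24.4/0.5) / 2 = 10.55 mm/h.

φ ≈ 10.55 mm/h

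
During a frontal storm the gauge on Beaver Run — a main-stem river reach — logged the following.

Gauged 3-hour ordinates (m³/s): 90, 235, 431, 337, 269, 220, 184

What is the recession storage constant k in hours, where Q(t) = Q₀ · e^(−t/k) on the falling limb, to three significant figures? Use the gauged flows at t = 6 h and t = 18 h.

On the falling limb, Q drops from 431 to 184 m³/s between t = 6 h and t = 18 h (Δt = 12 h).
k = −Δt / ln(Q₂/Q₁) = −12 / ln(184/431) = 14.1 h.

k ≈ 14.1 h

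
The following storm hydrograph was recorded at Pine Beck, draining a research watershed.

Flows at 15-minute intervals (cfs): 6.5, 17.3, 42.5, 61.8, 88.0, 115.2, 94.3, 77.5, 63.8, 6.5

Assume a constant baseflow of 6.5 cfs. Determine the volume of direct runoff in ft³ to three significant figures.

Direct-runoff ordinates (Q − Q_b): 0.0, 10.8, 36.0, 55.3, 81.5, 108.7, 87.8, 71.0, 57.3, 0.0 cfs.
ΣQ_DR = 508.4 cfs.
With Δt = 0.25 h = 900 s, V = ΣQ_DR · Δt = 508.4 × 900 = 4.58 × 10^5 ft³.

V ≈ 4.58 × 10^5 ft³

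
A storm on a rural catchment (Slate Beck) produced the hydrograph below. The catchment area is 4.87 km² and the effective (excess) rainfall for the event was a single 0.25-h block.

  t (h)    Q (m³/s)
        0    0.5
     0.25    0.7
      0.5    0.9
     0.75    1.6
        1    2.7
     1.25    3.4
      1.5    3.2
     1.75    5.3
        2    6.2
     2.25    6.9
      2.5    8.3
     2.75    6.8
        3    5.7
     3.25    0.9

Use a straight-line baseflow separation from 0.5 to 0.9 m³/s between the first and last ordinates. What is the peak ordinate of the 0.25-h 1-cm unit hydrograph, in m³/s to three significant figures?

Direct runoff: 0.00, 0.17, 0.34, 1.01, 2.08, 2.75, 2.52, 4.58, 5.45, 6.12, 7.49, 5.96, 4.83, 0.00 m³/s; ΣQ_DR = 43.30 m³/s, peak = 7.49 m³/s.
Runoff depth d = ΣQ_DR·Δt / A = 43.30 × 900 / (4.87 km²) = 8.002 mm.
The 1-cm UH is the DRH scaled by (10 mm)/d, so U_p = 7.49 × 10/8.002 = 9.36 m³/s.

U_p ≈ 9.36 m³/s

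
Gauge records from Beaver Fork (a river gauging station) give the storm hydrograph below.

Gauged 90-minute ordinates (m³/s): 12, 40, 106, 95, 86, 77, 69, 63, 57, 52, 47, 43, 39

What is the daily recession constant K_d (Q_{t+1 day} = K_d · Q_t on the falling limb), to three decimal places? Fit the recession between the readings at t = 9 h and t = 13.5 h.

Between t = 9 h and t = 13.5 h the flow falls from 69 to 52 m³/s over 3×1.5 h = 4.5 h.
Per-interval ratio K = (52/69)^(1/3) = 0.9100; K_d = K^(24/1.5) = 0.221.

K_d ≈ 0.221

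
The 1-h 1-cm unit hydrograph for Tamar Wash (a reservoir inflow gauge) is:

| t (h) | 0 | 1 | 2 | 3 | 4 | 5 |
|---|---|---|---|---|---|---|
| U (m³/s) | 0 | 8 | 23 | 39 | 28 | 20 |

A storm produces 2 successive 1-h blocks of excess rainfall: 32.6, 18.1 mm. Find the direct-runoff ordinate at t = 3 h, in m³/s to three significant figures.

Q ≈ 169 m³/s

By discrete convolution, Q_j = Σ (P_i / 10 mm) · U_{j−i}.
At t = 3 h (j=3): Q = (32.6/10)·39 + (18.1/10)·23 = 169 m³/s.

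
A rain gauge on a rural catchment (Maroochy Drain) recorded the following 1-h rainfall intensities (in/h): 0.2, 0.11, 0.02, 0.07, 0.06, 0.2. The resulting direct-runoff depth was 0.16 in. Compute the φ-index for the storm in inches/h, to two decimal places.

φ ≈ 0.12 in/h

Only the 2 blocks with intensity above φ contribute runoff: 0.2, 0.2 in/h.
Σ(I−φ)·Δt = d  ⇒  (0.2+0.2 − 2φ)·1 = 0.16
φ = (0.4000 − 0.16/1) / 2 = 0.12 in/h.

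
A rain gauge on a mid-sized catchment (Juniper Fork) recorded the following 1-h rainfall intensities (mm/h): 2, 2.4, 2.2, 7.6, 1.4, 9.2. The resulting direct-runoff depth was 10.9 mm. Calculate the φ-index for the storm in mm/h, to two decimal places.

Only the 2 blocks with intensity above φ contribute runoff: 7.6, 9.2 mm/h.
Σ(I−φ)·Δt = d  ⇒  (7.6+9.2 − 2φ)·1 = 10.9
φ = (16.80 − 10.9/1) / 2 = 2.95 mm/h.

φ ≈ 2.95 mm/h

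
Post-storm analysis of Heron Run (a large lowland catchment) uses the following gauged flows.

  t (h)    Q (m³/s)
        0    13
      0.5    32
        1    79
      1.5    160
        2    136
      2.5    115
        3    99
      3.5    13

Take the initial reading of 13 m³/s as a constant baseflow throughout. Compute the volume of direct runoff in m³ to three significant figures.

V ≈ 9.77 × 10^5 m³

Direct-runoff ordinates (Q − Q_b): 0.0, 19.0, 66.0, 147.0, 123.0, 102.0, 86.0, 0.0 m³/s.
ΣQ_DR = 543.0 m³/s.
With Δt = 0.5 h = 1800 s, V = ΣQ_DR · Δt = 543.0 × 1800 = 9.77 × 10^5 m³.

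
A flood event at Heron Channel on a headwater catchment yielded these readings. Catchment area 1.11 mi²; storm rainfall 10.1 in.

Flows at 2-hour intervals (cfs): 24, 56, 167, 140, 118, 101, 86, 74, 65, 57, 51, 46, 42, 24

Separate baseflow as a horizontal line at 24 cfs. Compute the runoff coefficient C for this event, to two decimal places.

ΣQ_DR = 715.0 cfs; V = ΣQ_DR·Δt = 5.148 × 10^6 ft³.
Runoff depth d = V / A = 1.996 in.
C = d / P = 1.996 / 10.1 = 0.20.

C ≈ 0.20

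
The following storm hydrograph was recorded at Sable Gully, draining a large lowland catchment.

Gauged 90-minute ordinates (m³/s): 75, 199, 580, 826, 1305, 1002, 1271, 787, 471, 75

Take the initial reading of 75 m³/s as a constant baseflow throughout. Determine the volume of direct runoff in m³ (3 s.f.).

V ≈ 3.15 × 10^7 m³

Direct-runoff ordinates (Q − Q_b): 0.0, 124.0, 505.0, 751.0, 1230.0, 927.0, 1196.0, 712.0, 396.0, 0.0 m³/s.
ΣQ_DR = 5841 m³/s.
With Δt = 1.5 h = 5400 s, V = ΣQ_DR · Δt = 5841 × 5400 = 3.15 × 10^7 m³.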